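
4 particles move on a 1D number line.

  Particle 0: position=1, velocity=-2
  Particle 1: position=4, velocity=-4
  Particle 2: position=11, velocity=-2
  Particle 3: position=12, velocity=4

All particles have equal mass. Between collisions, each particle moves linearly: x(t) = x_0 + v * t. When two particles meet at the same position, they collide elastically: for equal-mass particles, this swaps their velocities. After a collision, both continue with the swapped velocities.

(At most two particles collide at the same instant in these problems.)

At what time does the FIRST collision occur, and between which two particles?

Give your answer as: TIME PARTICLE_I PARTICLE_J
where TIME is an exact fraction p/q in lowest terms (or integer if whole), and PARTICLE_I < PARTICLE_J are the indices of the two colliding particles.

Answer: 3/2 0 1

Derivation:
Pair (0,1): pos 1,4 vel -2,-4 -> gap=3, closing at 2/unit, collide at t=3/2
Pair (1,2): pos 4,11 vel -4,-2 -> not approaching (rel speed -2 <= 0)
Pair (2,3): pos 11,12 vel -2,4 -> not approaching (rel speed -6 <= 0)
Earliest collision: t=3/2 between 0 and 1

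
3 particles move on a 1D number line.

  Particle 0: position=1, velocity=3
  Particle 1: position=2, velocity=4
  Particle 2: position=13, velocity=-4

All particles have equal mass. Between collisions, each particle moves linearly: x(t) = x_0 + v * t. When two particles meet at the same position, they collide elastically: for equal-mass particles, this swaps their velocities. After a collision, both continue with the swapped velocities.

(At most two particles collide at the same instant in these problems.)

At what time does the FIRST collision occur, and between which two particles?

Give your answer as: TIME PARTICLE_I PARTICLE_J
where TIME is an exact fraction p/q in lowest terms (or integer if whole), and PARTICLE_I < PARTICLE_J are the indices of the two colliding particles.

Pair (0,1): pos 1,2 vel 3,4 -> not approaching (rel speed -1 <= 0)
Pair (1,2): pos 2,13 vel 4,-4 -> gap=11, closing at 8/unit, collide at t=11/8
Earliest collision: t=11/8 between 1 and 2

Answer: 11/8 1 2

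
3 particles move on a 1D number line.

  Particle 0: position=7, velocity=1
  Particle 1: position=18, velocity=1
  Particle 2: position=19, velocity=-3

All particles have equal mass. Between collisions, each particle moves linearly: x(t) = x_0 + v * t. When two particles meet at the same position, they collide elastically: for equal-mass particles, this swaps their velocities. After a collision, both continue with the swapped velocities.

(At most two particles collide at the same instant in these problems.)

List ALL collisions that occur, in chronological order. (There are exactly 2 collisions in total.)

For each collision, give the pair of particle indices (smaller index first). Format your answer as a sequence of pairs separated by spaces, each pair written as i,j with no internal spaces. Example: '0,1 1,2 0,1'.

Answer: 1,2 0,1

Derivation:
Collision at t=1/4: particles 1 and 2 swap velocities; positions: p0=29/4 p1=73/4 p2=73/4; velocities now: v0=1 v1=-3 v2=1
Collision at t=3: particles 0 and 1 swap velocities; positions: p0=10 p1=10 p2=21; velocities now: v0=-3 v1=1 v2=1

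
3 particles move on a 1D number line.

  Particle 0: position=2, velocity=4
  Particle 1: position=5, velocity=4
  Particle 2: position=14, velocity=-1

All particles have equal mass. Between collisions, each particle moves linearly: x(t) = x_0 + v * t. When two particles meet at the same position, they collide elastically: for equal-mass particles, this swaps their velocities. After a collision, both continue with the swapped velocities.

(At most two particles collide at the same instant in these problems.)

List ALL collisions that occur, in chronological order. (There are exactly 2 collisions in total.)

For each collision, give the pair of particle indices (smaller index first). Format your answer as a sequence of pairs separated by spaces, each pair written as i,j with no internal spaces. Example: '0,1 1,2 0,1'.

Collision at t=9/5: particles 1 and 2 swap velocities; positions: p0=46/5 p1=61/5 p2=61/5; velocities now: v0=4 v1=-1 v2=4
Collision at t=12/5: particles 0 and 1 swap velocities; positions: p0=58/5 p1=58/5 p2=73/5; velocities now: v0=-1 v1=4 v2=4

Answer: 1,2 0,1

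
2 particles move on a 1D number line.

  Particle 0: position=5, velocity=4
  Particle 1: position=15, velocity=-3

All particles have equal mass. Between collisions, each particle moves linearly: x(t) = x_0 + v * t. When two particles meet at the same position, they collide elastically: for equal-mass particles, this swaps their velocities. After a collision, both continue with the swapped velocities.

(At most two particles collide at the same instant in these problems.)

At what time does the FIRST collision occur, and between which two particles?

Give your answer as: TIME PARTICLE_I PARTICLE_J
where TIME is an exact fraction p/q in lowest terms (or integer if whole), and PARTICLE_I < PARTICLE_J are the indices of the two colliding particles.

Answer: 10/7 0 1

Derivation:
Pair (0,1): pos 5,15 vel 4,-3 -> gap=10, closing at 7/unit, collide at t=10/7
Earliest collision: t=10/7 between 0 and 1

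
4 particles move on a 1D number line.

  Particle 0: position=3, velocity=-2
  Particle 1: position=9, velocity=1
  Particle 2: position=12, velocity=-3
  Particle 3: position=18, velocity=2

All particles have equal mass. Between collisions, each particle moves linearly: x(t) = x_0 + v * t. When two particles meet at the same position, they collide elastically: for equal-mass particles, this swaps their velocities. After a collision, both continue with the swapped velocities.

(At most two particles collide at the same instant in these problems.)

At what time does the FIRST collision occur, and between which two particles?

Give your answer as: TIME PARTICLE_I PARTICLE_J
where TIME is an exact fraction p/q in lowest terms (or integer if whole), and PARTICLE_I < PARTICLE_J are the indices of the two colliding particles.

Pair (0,1): pos 3,9 vel -2,1 -> not approaching (rel speed -3 <= 0)
Pair (1,2): pos 9,12 vel 1,-3 -> gap=3, closing at 4/unit, collide at t=3/4
Pair (2,3): pos 12,18 vel -3,2 -> not approaching (rel speed -5 <= 0)
Earliest collision: t=3/4 between 1 and 2

Answer: 3/4 1 2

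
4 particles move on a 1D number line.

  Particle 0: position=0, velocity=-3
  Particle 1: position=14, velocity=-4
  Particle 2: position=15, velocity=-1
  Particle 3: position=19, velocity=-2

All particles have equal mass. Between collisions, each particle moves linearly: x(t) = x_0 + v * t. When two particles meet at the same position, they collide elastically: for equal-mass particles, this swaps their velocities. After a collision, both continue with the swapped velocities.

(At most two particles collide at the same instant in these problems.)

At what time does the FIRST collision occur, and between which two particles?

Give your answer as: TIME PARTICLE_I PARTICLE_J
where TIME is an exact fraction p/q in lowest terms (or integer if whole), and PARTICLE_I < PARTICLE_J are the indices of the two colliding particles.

Pair (0,1): pos 0,14 vel -3,-4 -> gap=14, closing at 1/unit, collide at t=14
Pair (1,2): pos 14,15 vel -4,-1 -> not approaching (rel speed -3 <= 0)
Pair (2,3): pos 15,19 vel -1,-2 -> gap=4, closing at 1/unit, collide at t=4
Earliest collision: t=4 between 2 and 3

Answer: 4 2 3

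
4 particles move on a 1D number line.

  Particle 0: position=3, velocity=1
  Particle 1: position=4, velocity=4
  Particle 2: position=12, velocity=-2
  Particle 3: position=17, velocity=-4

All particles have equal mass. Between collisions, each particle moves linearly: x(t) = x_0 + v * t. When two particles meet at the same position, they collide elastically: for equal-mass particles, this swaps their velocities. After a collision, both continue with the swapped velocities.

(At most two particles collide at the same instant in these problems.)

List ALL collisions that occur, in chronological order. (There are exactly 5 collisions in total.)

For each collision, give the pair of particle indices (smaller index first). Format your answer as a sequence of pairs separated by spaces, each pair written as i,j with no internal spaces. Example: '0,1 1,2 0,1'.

Collision at t=4/3: particles 1 and 2 swap velocities; positions: p0=13/3 p1=28/3 p2=28/3 p3=35/3; velocities now: v0=1 v1=-2 v2=4 v3=-4
Collision at t=13/8: particles 2 and 3 swap velocities; positions: p0=37/8 p1=35/4 p2=21/2 p3=21/2; velocities now: v0=1 v1=-2 v2=-4 v3=4
Collision at t=5/2: particles 1 and 2 swap velocities; positions: p0=11/2 p1=7 p2=7 p3=14; velocities now: v0=1 v1=-4 v2=-2 v3=4
Collision at t=14/5: particles 0 and 1 swap velocities; positions: p0=29/5 p1=29/5 p2=32/5 p3=76/5; velocities now: v0=-4 v1=1 v2=-2 v3=4
Collision at t=3: particles 1 and 2 swap velocities; positions: p0=5 p1=6 p2=6 p3=16; velocities now: v0=-4 v1=-2 v2=1 v3=4

Answer: 1,2 2,3 1,2 0,1 1,2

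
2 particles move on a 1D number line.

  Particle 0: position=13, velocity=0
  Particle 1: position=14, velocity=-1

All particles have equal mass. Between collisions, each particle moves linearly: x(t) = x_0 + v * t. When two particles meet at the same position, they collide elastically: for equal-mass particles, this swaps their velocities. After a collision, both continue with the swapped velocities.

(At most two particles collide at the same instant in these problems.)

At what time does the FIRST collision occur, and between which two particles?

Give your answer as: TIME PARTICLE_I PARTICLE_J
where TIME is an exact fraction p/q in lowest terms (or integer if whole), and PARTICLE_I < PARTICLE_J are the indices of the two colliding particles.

Answer: 1 0 1

Derivation:
Pair (0,1): pos 13,14 vel 0,-1 -> gap=1, closing at 1/unit, collide at t=1
Earliest collision: t=1 between 0 and 1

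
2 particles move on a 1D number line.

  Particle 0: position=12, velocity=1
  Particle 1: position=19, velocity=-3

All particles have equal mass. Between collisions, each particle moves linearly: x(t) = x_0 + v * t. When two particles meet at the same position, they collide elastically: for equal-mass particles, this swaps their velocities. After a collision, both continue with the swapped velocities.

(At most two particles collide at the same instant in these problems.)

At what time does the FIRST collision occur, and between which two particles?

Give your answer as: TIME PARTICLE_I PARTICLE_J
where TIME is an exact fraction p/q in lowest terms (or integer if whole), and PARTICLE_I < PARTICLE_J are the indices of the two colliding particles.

Answer: 7/4 0 1

Derivation:
Pair (0,1): pos 12,19 vel 1,-3 -> gap=7, closing at 4/unit, collide at t=7/4
Earliest collision: t=7/4 between 0 and 1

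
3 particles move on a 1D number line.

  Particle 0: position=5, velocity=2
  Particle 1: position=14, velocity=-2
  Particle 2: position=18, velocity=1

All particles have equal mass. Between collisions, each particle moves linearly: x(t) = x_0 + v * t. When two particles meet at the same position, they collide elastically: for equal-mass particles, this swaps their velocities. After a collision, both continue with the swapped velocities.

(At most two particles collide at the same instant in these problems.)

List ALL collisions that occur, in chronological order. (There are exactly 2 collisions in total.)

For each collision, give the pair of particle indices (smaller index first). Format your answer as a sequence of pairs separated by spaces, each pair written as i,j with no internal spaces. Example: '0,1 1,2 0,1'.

Collision at t=9/4: particles 0 and 1 swap velocities; positions: p0=19/2 p1=19/2 p2=81/4; velocities now: v0=-2 v1=2 v2=1
Collision at t=13: particles 1 and 2 swap velocities; positions: p0=-12 p1=31 p2=31; velocities now: v0=-2 v1=1 v2=2

Answer: 0,1 1,2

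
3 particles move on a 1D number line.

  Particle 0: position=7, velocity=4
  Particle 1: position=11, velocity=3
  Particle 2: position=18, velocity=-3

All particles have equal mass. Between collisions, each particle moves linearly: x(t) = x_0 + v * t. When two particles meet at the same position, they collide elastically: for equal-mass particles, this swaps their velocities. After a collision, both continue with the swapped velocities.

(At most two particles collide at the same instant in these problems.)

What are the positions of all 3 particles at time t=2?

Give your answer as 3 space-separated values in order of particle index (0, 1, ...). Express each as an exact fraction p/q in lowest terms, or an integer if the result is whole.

Collision at t=7/6: particles 1 and 2 swap velocities; positions: p0=35/3 p1=29/2 p2=29/2; velocities now: v0=4 v1=-3 v2=3
Collision at t=11/7: particles 0 and 1 swap velocities; positions: p0=93/7 p1=93/7 p2=110/7; velocities now: v0=-3 v1=4 v2=3
Advance to t=2 (no further collisions before then); velocities: v0=-3 v1=4 v2=3; positions = 12 15 17

Answer: 12 15 17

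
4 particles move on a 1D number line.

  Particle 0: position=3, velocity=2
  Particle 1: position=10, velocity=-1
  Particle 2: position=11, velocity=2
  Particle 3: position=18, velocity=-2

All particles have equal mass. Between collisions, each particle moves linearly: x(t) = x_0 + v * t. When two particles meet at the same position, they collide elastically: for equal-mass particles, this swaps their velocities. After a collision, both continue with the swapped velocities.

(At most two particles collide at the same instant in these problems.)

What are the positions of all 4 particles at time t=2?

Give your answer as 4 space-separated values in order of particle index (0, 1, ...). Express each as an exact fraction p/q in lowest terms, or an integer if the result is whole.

Answer: 7 8 14 15

Derivation:
Collision at t=7/4: particles 2 and 3 swap velocities; positions: p0=13/2 p1=33/4 p2=29/2 p3=29/2; velocities now: v0=2 v1=-1 v2=-2 v3=2
Advance to t=2 (no further collisions before then); velocities: v0=2 v1=-1 v2=-2 v3=2; positions = 7 8 14 15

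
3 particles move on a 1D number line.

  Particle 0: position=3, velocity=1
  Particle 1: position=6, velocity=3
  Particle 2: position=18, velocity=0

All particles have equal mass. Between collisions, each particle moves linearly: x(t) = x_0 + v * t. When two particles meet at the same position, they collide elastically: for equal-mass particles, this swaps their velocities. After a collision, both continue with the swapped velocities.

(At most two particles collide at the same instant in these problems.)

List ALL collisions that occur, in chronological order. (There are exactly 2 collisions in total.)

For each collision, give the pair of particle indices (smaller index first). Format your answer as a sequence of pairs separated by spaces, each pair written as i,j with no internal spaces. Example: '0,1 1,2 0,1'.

Answer: 1,2 0,1

Derivation:
Collision at t=4: particles 1 and 2 swap velocities; positions: p0=7 p1=18 p2=18; velocities now: v0=1 v1=0 v2=3
Collision at t=15: particles 0 and 1 swap velocities; positions: p0=18 p1=18 p2=51; velocities now: v0=0 v1=1 v2=3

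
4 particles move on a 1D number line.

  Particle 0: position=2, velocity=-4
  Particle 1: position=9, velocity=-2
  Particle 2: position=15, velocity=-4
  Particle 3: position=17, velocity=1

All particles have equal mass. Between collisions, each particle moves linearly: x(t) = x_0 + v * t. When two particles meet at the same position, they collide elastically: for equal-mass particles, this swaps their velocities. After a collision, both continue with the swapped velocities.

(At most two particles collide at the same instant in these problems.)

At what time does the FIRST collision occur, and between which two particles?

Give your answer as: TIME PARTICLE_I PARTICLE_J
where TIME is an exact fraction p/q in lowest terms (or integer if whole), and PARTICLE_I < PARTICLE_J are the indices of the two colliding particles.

Answer: 3 1 2

Derivation:
Pair (0,1): pos 2,9 vel -4,-2 -> not approaching (rel speed -2 <= 0)
Pair (1,2): pos 9,15 vel -2,-4 -> gap=6, closing at 2/unit, collide at t=3
Pair (2,3): pos 15,17 vel -4,1 -> not approaching (rel speed -5 <= 0)
Earliest collision: t=3 between 1 and 2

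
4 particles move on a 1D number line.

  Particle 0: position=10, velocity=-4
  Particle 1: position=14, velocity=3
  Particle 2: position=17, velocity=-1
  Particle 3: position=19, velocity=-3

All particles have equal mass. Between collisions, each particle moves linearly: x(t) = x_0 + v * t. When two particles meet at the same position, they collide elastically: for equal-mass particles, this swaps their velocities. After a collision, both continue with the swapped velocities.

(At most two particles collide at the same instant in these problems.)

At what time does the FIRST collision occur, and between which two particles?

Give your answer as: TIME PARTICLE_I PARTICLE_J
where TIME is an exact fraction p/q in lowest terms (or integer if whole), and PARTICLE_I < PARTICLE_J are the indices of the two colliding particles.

Pair (0,1): pos 10,14 vel -4,3 -> not approaching (rel speed -7 <= 0)
Pair (1,2): pos 14,17 vel 3,-1 -> gap=3, closing at 4/unit, collide at t=3/4
Pair (2,3): pos 17,19 vel -1,-3 -> gap=2, closing at 2/unit, collide at t=1
Earliest collision: t=3/4 between 1 and 2

Answer: 3/4 1 2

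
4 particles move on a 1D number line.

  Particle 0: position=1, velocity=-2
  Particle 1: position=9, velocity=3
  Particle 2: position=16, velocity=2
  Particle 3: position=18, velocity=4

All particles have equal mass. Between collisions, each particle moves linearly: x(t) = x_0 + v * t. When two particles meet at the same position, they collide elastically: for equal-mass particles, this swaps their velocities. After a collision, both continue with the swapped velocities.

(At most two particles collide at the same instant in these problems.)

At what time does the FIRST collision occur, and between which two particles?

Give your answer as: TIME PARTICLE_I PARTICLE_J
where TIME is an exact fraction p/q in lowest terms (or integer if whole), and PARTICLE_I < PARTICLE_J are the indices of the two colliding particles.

Pair (0,1): pos 1,9 vel -2,3 -> not approaching (rel speed -5 <= 0)
Pair (1,2): pos 9,16 vel 3,2 -> gap=7, closing at 1/unit, collide at t=7
Pair (2,3): pos 16,18 vel 2,4 -> not approaching (rel speed -2 <= 0)
Earliest collision: t=7 between 1 and 2

Answer: 7 1 2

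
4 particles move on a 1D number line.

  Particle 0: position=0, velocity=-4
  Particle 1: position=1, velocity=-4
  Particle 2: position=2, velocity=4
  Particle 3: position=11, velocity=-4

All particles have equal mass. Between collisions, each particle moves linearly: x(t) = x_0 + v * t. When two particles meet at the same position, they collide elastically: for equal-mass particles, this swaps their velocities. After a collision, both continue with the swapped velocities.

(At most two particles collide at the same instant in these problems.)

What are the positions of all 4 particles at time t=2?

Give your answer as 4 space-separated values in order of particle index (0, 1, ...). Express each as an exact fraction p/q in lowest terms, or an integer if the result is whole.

Answer: -8 -7 3 10

Derivation:
Collision at t=9/8: particles 2 and 3 swap velocities; positions: p0=-9/2 p1=-7/2 p2=13/2 p3=13/2; velocities now: v0=-4 v1=-4 v2=-4 v3=4
Advance to t=2 (no further collisions before then); velocities: v0=-4 v1=-4 v2=-4 v3=4; positions = -8 -7 3 10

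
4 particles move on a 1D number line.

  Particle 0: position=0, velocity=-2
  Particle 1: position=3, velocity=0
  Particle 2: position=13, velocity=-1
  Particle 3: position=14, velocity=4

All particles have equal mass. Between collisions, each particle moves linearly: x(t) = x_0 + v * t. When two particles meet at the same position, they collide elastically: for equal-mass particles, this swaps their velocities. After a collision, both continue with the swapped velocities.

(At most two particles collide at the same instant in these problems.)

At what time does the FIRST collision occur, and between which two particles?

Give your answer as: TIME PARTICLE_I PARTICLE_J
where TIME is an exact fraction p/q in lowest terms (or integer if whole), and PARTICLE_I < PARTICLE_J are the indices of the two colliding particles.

Pair (0,1): pos 0,3 vel -2,0 -> not approaching (rel speed -2 <= 0)
Pair (1,2): pos 3,13 vel 0,-1 -> gap=10, closing at 1/unit, collide at t=10
Pair (2,3): pos 13,14 vel -1,4 -> not approaching (rel speed -5 <= 0)
Earliest collision: t=10 between 1 and 2

Answer: 10 1 2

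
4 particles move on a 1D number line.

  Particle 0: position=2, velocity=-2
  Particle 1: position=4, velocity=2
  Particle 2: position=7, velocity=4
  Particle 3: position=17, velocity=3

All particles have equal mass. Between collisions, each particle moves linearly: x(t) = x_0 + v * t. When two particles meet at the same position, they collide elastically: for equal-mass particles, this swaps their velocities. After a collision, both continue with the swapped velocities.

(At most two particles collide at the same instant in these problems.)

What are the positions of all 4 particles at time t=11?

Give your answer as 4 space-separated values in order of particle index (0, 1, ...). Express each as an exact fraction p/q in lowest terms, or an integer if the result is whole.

Answer: -20 26 50 51

Derivation:
Collision at t=10: particles 2 and 3 swap velocities; positions: p0=-18 p1=24 p2=47 p3=47; velocities now: v0=-2 v1=2 v2=3 v3=4
Advance to t=11 (no further collisions before then); velocities: v0=-2 v1=2 v2=3 v3=4; positions = -20 26 50 51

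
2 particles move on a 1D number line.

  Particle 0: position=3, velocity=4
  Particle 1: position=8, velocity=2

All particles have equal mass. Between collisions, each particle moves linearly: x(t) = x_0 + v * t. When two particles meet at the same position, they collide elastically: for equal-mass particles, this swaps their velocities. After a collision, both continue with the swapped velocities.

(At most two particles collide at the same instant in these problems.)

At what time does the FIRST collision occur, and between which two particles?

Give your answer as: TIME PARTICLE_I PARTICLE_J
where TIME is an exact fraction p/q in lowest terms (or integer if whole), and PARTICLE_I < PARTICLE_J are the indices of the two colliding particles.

Pair (0,1): pos 3,8 vel 4,2 -> gap=5, closing at 2/unit, collide at t=5/2
Earliest collision: t=5/2 between 0 and 1

Answer: 5/2 0 1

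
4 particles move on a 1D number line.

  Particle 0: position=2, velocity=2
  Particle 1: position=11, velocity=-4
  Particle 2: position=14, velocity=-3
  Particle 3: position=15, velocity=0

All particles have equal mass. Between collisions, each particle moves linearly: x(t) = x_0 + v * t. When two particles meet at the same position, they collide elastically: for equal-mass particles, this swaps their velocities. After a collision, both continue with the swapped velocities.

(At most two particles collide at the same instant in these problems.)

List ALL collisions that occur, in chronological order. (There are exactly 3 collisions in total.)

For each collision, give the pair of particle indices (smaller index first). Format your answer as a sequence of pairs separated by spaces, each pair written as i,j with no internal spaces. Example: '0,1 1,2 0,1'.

Answer: 0,1 1,2 2,3

Derivation:
Collision at t=3/2: particles 0 and 1 swap velocities; positions: p0=5 p1=5 p2=19/2 p3=15; velocities now: v0=-4 v1=2 v2=-3 v3=0
Collision at t=12/5: particles 1 and 2 swap velocities; positions: p0=7/5 p1=34/5 p2=34/5 p3=15; velocities now: v0=-4 v1=-3 v2=2 v3=0
Collision at t=13/2: particles 2 and 3 swap velocities; positions: p0=-15 p1=-11/2 p2=15 p3=15; velocities now: v0=-4 v1=-3 v2=0 v3=2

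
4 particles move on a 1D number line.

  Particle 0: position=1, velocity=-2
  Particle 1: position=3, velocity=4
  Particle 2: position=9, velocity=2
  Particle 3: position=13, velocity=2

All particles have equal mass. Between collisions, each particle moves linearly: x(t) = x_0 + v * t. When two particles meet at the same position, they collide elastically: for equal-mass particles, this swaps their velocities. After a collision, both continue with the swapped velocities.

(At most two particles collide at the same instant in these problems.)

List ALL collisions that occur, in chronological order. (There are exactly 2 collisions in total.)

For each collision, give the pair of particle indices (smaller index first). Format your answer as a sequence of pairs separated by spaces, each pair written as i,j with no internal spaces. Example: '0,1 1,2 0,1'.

Answer: 1,2 2,3

Derivation:
Collision at t=3: particles 1 and 2 swap velocities; positions: p0=-5 p1=15 p2=15 p3=19; velocities now: v0=-2 v1=2 v2=4 v3=2
Collision at t=5: particles 2 and 3 swap velocities; positions: p0=-9 p1=19 p2=23 p3=23; velocities now: v0=-2 v1=2 v2=2 v3=4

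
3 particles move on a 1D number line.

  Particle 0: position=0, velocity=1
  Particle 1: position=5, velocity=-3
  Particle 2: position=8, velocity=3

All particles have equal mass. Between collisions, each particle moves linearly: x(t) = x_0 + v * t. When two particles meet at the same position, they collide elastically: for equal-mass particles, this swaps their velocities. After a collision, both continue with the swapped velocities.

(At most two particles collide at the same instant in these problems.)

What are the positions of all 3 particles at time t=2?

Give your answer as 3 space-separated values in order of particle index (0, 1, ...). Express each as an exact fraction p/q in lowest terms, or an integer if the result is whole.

Answer: -1 2 14

Derivation:
Collision at t=5/4: particles 0 and 1 swap velocities; positions: p0=5/4 p1=5/4 p2=47/4; velocities now: v0=-3 v1=1 v2=3
Advance to t=2 (no further collisions before then); velocities: v0=-3 v1=1 v2=3; positions = -1 2 14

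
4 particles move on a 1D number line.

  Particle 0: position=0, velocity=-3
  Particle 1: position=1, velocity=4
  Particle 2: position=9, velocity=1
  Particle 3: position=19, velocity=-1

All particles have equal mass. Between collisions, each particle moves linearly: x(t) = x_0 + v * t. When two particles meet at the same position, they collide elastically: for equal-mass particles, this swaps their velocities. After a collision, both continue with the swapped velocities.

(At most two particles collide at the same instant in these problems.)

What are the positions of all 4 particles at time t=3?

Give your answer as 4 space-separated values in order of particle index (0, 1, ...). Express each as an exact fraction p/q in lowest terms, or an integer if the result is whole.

Collision at t=8/3: particles 1 and 2 swap velocities; positions: p0=-8 p1=35/3 p2=35/3 p3=49/3; velocities now: v0=-3 v1=1 v2=4 v3=-1
Advance to t=3 (no further collisions before then); velocities: v0=-3 v1=1 v2=4 v3=-1; positions = -9 12 13 16

Answer: -9 12 13 16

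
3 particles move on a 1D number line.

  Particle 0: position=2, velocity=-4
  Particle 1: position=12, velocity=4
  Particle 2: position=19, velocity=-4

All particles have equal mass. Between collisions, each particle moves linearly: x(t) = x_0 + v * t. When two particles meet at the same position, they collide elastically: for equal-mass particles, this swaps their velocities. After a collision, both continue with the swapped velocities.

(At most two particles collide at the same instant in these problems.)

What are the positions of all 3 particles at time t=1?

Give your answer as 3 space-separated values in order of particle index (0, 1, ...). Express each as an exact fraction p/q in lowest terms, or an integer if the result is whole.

Answer: -2 15 16

Derivation:
Collision at t=7/8: particles 1 and 2 swap velocities; positions: p0=-3/2 p1=31/2 p2=31/2; velocities now: v0=-4 v1=-4 v2=4
Advance to t=1 (no further collisions before then); velocities: v0=-4 v1=-4 v2=4; positions = -2 15 16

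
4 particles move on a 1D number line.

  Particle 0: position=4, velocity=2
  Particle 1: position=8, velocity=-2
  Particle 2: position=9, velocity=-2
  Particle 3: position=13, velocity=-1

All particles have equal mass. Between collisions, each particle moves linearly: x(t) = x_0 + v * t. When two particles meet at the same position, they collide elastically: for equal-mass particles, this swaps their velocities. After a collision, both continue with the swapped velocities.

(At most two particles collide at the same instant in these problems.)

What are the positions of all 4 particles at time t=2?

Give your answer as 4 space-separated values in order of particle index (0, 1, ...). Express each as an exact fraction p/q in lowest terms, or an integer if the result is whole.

Collision at t=1: particles 0 and 1 swap velocities; positions: p0=6 p1=6 p2=7 p3=12; velocities now: v0=-2 v1=2 v2=-2 v3=-1
Collision at t=5/4: particles 1 and 2 swap velocities; positions: p0=11/2 p1=13/2 p2=13/2 p3=47/4; velocities now: v0=-2 v1=-2 v2=2 v3=-1
Advance to t=2 (no further collisions before then); velocities: v0=-2 v1=-2 v2=2 v3=-1; positions = 4 5 8 11

Answer: 4 5 8 11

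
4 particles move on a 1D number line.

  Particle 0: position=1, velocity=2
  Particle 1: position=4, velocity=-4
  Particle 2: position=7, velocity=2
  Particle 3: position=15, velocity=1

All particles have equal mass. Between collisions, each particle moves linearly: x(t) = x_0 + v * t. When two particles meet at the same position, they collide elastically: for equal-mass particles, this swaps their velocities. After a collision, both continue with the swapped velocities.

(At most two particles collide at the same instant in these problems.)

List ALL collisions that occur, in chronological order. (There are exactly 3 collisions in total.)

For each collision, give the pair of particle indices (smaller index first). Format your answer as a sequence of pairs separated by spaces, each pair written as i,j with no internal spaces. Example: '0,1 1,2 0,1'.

Answer: 0,1 2,3 1,2

Derivation:
Collision at t=1/2: particles 0 and 1 swap velocities; positions: p0=2 p1=2 p2=8 p3=31/2; velocities now: v0=-4 v1=2 v2=2 v3=1
Collision at t=8: particles 2 and 3 swap velocities; positions: p0=-28 p1=17 p2=23 p3=23; velocities now: v0=-4 v1=2 v2=1 v3=2
Collision at t=14: particles 1 and 2 swap velocities; positions: p0=-52 p1=29 p2=29 p3=35; velocities now: v0=-4 v1=1 v2=2 v3=2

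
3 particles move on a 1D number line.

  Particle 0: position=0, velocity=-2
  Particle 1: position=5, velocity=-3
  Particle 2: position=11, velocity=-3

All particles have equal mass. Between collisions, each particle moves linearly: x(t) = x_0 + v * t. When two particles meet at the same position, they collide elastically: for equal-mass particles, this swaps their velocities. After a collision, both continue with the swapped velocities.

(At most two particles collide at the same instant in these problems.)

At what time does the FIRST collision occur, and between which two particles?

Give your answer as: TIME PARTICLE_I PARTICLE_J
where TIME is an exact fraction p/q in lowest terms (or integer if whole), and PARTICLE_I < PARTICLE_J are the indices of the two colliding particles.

Pair (0,1): pos 0,5 vel -2,-3 -> gap=5, closing at 1/unit, collide at t=5
Pair (1,2): pos 5,11 vel -3,-3 -> not approaching (rel speed 0 <= 0)
Earliest collision: t=5 between 0 and 1

Answer: 5 0 1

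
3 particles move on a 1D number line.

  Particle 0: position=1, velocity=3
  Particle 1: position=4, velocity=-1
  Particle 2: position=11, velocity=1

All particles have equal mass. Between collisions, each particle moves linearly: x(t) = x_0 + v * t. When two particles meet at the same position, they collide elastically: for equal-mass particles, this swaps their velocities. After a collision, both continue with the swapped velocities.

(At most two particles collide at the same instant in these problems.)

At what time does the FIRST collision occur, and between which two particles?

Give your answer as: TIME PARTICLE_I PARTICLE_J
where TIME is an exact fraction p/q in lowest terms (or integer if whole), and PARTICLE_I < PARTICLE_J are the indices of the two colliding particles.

Answer: 3/4 0 1

Derivation:
Pair (0,1): pos 1,4 vel 3,-1 -> gap=3, closing at 4/unit, collide at t=3/4
Pair (1,2): pos 4,11 vel -1,1 -> not approaching (rel speed -2 <= 0)
Earliest collision: t=3/4 between 0 and 1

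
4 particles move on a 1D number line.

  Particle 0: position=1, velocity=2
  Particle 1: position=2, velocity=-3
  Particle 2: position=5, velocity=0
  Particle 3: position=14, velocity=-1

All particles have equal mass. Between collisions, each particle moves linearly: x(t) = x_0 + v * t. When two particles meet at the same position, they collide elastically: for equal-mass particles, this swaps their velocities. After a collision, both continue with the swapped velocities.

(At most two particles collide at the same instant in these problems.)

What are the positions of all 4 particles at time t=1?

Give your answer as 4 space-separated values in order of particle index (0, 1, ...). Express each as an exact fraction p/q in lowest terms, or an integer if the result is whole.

Answer: -1 3 5 13

Derivation:
Collision at t=1/5: particles 0 and 1 swap velocities; positions: p0=7/5 p1=7/5 p2=5 p3=69/5; velocities now: v0=-3 v1=2 v2=0 v3=-1
Advance to t=1 (no further collisions before then); velocities: v0=-3 v1=2 v2=0 v3=-1; positions = -1 3 5 13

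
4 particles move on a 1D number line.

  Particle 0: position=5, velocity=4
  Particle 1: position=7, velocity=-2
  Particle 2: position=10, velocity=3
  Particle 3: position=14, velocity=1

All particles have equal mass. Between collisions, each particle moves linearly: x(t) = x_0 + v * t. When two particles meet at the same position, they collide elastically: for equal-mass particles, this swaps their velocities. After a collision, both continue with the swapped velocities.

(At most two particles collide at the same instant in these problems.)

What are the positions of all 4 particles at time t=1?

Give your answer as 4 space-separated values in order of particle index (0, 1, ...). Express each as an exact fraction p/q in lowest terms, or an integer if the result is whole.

Collision at t=1/3: particles 0 and 1 swap velocities; positions: p0=19/3 p1=19/3 p2=11 p3=43/3; velocities now: v0=-2 v1=4 v2=3 v3=1
Advance to t=1 (no further collisions before then); velocities: v0=-2 v1=4 v2=3 v3=1; positions = 5 9 13 15

Answer: 5 9 13 15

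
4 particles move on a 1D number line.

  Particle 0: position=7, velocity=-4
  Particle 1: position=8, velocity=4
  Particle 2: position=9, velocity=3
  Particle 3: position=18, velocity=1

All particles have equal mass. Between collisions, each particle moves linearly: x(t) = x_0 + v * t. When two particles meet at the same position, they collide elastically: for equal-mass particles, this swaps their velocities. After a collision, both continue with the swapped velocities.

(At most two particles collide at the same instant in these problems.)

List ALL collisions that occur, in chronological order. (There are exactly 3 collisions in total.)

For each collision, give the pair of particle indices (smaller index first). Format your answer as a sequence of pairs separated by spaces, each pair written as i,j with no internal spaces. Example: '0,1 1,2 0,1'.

Collision at t=1: particles 1 and 2 swap velocities; positions: p0=3 p1=12 p2=12 p3=19; velocities now: v0=-4 v1=3 v2=4 v3=1
Collision at t=10/3: particles 2 and 3 swap velocities; positions: p0=-19/3 p1=19 p2=64/3 p3=64/3; velocities now: v0=-4 v1=3 v2=1 v3=4
Collision at t=9/2: particles 1 and 2 swap velocities; positions: p0=-11 p1=45/2 p2=45/2 p3=26; velocities now: v0=-4 v1=1 v2=3 v3=4

Answer: 1,2 2,3 1,2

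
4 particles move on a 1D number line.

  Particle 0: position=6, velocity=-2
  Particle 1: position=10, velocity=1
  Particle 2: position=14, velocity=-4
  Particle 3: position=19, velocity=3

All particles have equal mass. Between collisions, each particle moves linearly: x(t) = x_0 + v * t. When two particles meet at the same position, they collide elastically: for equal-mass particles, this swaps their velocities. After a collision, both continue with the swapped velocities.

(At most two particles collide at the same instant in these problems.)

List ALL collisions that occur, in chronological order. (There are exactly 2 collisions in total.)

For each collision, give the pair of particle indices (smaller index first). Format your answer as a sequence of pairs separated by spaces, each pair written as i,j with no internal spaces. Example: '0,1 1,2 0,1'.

Collision at t=4/5: particles 1 and 2 swap velocities; positions: p0=22/5 p1=54/5 p2=54/5 p3=107/5; velocities now: v0=-2 v1=-4 v2=1 v3=3
Collision at t=4: particles 0 and 1 swap velocities; positions: p0=-2 p1=-2 p2=14 p3=31; velocities now: v0=-4 v1=-2 v2=1 v3=3

Answer: 1,2 0,1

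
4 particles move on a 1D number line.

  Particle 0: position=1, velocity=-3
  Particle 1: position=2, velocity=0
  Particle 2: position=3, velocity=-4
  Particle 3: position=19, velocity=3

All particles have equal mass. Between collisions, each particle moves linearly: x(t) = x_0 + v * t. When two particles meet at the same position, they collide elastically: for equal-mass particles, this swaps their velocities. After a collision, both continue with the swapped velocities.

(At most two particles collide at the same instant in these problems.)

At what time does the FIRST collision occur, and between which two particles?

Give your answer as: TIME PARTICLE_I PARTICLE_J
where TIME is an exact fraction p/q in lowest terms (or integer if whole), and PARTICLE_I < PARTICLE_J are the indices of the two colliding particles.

Answer: 1/4 1 2

Derivation:
Pair (0,1): pos 1,2 vel -3,0 -> not approaching (rel speed -3 <= 0)
Pair (1,2): pos 2,3 vel 0,-4 -> gap=1, closing at 4/unit, collide at t=1/4
Pair (2,3): pos 3,19 vel -4,3 -> not approaching (rel speed -7 <= 0)
Earliest collision: t=1/4 between 1 and 2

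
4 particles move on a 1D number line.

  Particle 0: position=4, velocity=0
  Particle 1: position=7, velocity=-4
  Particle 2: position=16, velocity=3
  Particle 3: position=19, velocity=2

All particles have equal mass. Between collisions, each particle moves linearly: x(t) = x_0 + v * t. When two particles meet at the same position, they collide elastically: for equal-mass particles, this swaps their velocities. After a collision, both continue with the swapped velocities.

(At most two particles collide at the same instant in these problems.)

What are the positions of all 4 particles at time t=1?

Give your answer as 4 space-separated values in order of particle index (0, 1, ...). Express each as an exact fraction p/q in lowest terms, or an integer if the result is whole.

Answer: 3 4 19 21

Derivation:
Collision at t=3/4: particles 0 and 1 swap velocities; positions: p0=4 p1=4 p2=73/4 p3=41/2; velocities now: v0=-4 v1=0 v2=3 v3=2
Advance to t=1 (no further collisions before then); velocities: v0=-4 v1=0 v2=3 v3=2; positions = 3 4 19 21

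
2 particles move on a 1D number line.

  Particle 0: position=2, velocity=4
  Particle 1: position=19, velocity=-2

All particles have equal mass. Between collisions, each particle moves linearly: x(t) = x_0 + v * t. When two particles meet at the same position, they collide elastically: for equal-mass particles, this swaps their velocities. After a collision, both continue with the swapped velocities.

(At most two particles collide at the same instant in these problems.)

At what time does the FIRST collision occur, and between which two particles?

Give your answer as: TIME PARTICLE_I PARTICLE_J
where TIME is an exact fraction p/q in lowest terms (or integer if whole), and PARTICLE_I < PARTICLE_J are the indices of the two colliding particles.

Pair (0,1): pos 2,19 vel 4,-2 -> gap=17, closing at 6/unit, collide at t=17/6
Earliest collision: t=17/6 between 0 and 1

Answer: 17/6 0 1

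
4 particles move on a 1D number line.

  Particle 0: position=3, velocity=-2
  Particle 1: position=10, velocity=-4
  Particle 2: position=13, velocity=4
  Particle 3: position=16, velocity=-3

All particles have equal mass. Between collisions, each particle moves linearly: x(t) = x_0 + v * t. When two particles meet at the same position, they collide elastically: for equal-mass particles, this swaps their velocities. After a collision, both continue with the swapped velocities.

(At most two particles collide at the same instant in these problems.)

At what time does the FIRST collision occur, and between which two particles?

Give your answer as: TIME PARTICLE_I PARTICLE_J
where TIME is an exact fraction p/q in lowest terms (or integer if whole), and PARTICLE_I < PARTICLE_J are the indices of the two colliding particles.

Answer: 3/7 2 3

Derivation:
Pair (0,1): pos 3,10 vel -2,-4 -> gap=7, closing at 2/unit, collide at t=7/2
Pair (1,2): pos 10,13 vel -4,4 -> not approaching (rel speed -8 <= 0)
Pair (2,3): pos 13,16 vel 4,-3 -> gap=3, closing at 7/unit, collide at t=3/7
Earliest collision: t=3/7 between 2 and 3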